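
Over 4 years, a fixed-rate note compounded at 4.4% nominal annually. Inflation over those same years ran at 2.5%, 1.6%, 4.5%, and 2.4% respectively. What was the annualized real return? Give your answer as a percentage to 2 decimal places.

1.61%

Cumulative inflation factor: 1.025 × 1.016 × 1.045 × 1.024 ≈ 1.11438.
Nominal growth factor: 1.18796. Real growth factor = 1.18796 / 1.11438 ≈ 1.06603.
Annualized: 1.06603^(1/4) − 1 ≈ 0.01611.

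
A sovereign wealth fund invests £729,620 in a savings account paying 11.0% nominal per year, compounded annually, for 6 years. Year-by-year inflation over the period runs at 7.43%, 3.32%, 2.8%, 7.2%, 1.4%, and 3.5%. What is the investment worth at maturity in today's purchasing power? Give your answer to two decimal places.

£1,063,061.59

Nominal value at maturity: £729,620 × (1 + 11.0%)^6 ≈ £1,364,691.87.
Price-level factor over 6 years: 1.0743 × 1.0332 × 1.028 × 1.072 × 1.014 × 1.035 ≈ 1.2837373529.
Dividing the nominal maturity value by the price-level factor gives the value in today's money.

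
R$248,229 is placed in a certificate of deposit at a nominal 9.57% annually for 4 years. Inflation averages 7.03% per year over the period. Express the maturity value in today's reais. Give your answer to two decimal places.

R$272,644.70

Nominal value at maturity: R$248,229 × (1 + 9.57%)^4 ≈ R$357,782.56.
Price-level factor over 4 years: (1 + 7.03%)^4 ≈ 1.3122666800.
The maturity value deflated by that factor is the answer in today's purchasing power.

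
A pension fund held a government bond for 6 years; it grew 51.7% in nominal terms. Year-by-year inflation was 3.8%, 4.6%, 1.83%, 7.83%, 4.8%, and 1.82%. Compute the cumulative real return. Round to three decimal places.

Cumulative inflation factor: 1.038 × 1.046 × 1.0183 × 1.0783 × 1.048 × 1.0182 ≈ 1.27215.
Nominal growth factor: 1.51700. Real growth factor = 1.51700 / 1.27215 ≈ 1.19247.
Total real return ≈ 19.2468%.

19.247%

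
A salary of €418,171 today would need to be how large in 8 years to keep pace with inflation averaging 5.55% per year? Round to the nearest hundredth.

Cumulative price-level factor: (1+5.55%)^8 ≈ 1.5405148927.
The nominal amount required is €418,171 scaled up by that factor.

€644,198.65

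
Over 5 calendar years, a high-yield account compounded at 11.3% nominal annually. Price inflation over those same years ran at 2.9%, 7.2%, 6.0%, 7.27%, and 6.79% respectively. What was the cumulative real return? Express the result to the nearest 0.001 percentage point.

27.512%

Cumulative inflation factor: 1.029 × 1.072 × 1.060 × 1.0727 × 1.0679 ≈ 1.33945.
Nominal growth factor: 1.70795. Real growth factor = 1.70795 / 1.33945 ≈ 1.27512.
Total real return ≈ 27.5120%.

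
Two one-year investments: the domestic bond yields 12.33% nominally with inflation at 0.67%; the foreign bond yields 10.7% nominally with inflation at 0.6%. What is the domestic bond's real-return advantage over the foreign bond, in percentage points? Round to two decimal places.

1.54

The domestic bond real return: 1.1233/1.0067 − 1 = 11.582%.
The foreign bond real return: 1.107/1.006 − 1 = 10.040%.
Difference: 11.582 − 10.040 = 1.542 pp.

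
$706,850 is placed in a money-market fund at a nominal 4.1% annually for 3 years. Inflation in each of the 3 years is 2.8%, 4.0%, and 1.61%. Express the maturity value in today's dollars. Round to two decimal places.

$734,034.62

Nominal value at maturity: $706,850 × (1 + 4.1%)^3 ≈ $797,405.91.
Price-level factor over 3 years: 1.028 × 1.040 × 1.0161 = 1.086332832.
Dividing the nominal maturity value by the price-level factor gives the value in today's money.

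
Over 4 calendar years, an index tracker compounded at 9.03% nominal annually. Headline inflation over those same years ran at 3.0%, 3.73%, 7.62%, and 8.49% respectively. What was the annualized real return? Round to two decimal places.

3.17%

Cumulative inflation factor: 1.030 × 1.0373 × 1.0762 × 1.0849 ≈ 1.24745.
Nominal growth factor: 1.41314. Real growth factor = 1.41314 / 1.24745 ≈ 1.13282.
Annualized: 1.13282^(1/4) − 1 ≈ 0.03167.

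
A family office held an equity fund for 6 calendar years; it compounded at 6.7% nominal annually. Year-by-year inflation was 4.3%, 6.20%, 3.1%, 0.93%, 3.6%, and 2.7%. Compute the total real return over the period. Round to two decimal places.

Cumulative inflation factor: 1.043 × 1.0620 × 1.031 × 1.0093 × 1.036 × 1.027 ≈ 1.22636.
Nominal growth factor: 1.47566. Real growth factor = 1.47566 / 1.22636 ≈ 1.20329.
Total real return ≈ 20.3285%.

20.33%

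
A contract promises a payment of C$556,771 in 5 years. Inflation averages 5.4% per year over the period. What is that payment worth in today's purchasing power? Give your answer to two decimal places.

C$428,029.35

Price-level factor over 5 years: (1 + 5.4%)^5 ≈ 1.3007776144.
Purchasing power today: C$556,771 divided by that factor.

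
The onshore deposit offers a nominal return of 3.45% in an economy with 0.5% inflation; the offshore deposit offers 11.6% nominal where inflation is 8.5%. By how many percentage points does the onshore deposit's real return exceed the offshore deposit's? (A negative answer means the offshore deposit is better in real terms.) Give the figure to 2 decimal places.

0.08

The onshore deposit real return: 1.0345/1.005 − 1 = 2.935%.
The offshore deposit real return: 1.116/1.085 − 1 = 2.857%.
Difference: 2.935 − 2.857 = 0.078 pp.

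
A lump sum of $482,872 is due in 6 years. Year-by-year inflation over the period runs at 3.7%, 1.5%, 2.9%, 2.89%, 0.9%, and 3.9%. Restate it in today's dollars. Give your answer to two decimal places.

$413,325.28

Price-level factor over 6 years: 1.037 × 1.015 × 1.029 × 1.0289 × 1.009 × 1.039 ≈ 1.1682614721.
Purchasing power today: $482,872 divided by that factor.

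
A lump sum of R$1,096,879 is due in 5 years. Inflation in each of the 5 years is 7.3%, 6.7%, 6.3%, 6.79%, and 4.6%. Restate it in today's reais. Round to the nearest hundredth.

R$806,861.60

Price-level factor over 5 years: 1.073 × 1.067 × 1.063 × 1.0679 × 1.046 ≈ 1.3594388498.
Purchasing power today: R$1,096,879 divided by that factor.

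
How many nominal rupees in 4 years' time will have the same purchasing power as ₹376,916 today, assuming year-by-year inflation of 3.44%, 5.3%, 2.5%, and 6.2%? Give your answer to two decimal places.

₹446,899.47

Cumulative price-level factor: 1.0344 × 1.053 × 1.025 × 1.062 ≈ 1.1856739144.
The nominal amount required is ₹376,916 scaled up by that factor.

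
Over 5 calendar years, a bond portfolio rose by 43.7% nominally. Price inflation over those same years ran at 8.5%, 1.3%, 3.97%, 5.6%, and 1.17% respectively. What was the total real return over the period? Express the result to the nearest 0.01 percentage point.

17.70%

Cumulative inflation factor: 1.085 × 1.013 × 1.0397 × 1.056 × 1.0117 ≈ 1.22085.
Nominal growth factor: 1.43700. Real growth factor = 1.43700 / 1.22085 ≈ 1.17705.
Total real return ≈ 17.7047%.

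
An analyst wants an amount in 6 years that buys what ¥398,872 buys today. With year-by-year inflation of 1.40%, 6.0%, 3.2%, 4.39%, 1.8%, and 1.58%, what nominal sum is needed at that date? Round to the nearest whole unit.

¥477,608

Cumulative price-level factor: 1.0140 × 1.060 × 1.032 × 1.0439 × 1.018 × 1.0158 ≈ 1.1973976505.
Multiplying ¥398,872 by the price-level factor gives the future nominal sum.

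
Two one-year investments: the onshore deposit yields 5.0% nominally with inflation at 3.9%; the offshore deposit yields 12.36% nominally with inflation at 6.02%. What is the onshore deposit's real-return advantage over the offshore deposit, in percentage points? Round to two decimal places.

The onshore deposit real return: 1.050/1.039 − 1 = 1.059%.
The offshore deposit real return: 1.1236/1.0602 − 1 = 5.980%.
Difference: 1.059 − 5.980 = -4.921 pp.

-4.92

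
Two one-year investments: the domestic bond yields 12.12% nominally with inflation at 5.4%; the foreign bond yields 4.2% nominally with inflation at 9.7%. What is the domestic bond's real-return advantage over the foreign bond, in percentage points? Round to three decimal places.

The domestic bond real return: 1.1212/1.054 − 1 = 6.3757%.
The foreign bond real return: 1.042/1.097 − 1 = -5.0137%.
Difference: 6.3757 − (-5.0137) = 11.3894 pp.

11.389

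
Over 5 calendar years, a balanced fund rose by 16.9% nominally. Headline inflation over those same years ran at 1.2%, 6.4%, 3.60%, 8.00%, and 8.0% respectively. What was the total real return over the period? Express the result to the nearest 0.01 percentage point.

-10.16%

Cumulative inflation factor: 1.012 × 1.064 × 1.0360 × 1.0800 × 1.080 ≈ 1.30116.
Nominal growth factor: 1.16900. Real growth factor = 1.16900 / 1.30116 ≈ 0.89843.
Total real return ≈ -10.1568%.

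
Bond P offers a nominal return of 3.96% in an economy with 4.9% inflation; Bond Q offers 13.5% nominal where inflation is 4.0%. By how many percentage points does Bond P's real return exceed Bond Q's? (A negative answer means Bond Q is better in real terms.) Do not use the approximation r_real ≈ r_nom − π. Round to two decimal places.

-10.03

Bond P real return: 1.0396/1.049 − 1 = -0.896%.
Bond Q real return: 1.135/1.040 − 1 = 9.135%.
Difference: -0.896 − 9.135 = -10.031 pp.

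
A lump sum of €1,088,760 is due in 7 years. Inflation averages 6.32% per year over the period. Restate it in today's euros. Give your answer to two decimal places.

Price-level factor over 7 years: (1 + 6.32%)^7 ≈ 1.5356943114.
Purchasing power today: €1,088,760 divided by that factor.

€708,969.22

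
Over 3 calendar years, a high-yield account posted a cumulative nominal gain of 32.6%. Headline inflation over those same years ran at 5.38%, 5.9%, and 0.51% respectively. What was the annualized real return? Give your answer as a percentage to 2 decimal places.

5.74%

Cumulative inflation factor: 1.0538 × 1.059 × 1.0051 ≈ 1.12167.
Nominal growth factor: 1.32600. Real growth factor = 1.32600 / 1.12167 ≈ 1.18217.
Annualized: 1.18217^(1/3) − 1 ≈ 0.05737.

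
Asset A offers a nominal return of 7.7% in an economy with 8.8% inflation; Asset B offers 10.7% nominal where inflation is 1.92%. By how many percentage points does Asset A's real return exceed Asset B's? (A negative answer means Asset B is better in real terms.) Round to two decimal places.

-9.63

Asset A real return: 1.077/1.088 − 1 = -1.011%.
Asset B real return: 1.107/1.0192 − 1 = 8.615%.
Difference: -1.011 − 8.615 = -9.626 pp.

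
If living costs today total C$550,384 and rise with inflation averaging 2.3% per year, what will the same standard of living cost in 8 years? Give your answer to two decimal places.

C$660,192.93

Cumulative price-level factor: (1+2.3%)^8 ≈ 1.1995133055.
Multiplying C$550,384 by the price-level factor gives the future nominal sum.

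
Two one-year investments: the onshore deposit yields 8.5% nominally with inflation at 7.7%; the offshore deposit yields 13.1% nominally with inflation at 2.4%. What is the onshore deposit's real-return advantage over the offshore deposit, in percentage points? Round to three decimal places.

-9.706

The onshore deposit real return: 1.085/1.077 − 1 = 0.7428%.
The offshore deposit real return: 1.131/1.024 − 1 = 10.4492%.
Difference: 0.7428 − 10.4492 = -9.7064 pp.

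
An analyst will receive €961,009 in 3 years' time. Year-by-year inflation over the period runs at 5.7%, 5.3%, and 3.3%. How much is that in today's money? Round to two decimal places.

€835,841.20

Price-level factor over 3 years: 1.057 × 1.053 × 1.033 = 1.149750693.
Purchasing power today: €961,009 divided by that factor.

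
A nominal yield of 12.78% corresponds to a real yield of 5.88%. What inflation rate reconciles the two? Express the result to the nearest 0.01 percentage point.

6.52%

From (1+r_nom) = (1+r_real)(1+π), we get 1+π = (1 + 12.78%)/(1 + 5.88%) = 1.1278/1.0588 ≈ 1.06517.
So π ≈ 6.5168%.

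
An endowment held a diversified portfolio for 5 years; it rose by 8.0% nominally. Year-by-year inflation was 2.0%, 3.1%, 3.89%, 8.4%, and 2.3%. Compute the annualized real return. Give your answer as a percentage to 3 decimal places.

-2.272%

Cumulative inflation factor: 1.020 × 1.031 × 1.0389 × 1.084 × 1.023 ≈ 1.21154.
Nominal growth factor: 1.08000. Real growth factor = 1.08000 / 1.21154 ≈ 0.89143.
Annualized: 0.89143^(1/5) − 1 ≈ -0.02272.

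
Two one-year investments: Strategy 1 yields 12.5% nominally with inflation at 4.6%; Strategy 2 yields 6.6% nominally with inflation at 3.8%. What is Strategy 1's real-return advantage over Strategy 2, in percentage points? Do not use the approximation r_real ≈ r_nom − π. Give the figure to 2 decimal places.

4.86

Strategy 1 real return: 1.125/1.046 − 1 = 7.553%.
Strategy 2 real return: 1.066/1.038 − 1 = 2.697%.
Difference: 7.553 − 2.697 = 4.856 pp.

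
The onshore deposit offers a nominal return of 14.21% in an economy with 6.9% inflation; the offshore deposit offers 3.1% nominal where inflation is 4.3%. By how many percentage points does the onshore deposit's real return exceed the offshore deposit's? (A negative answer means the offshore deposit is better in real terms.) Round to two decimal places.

7.99

The onshore deposit real return: 1.1421/1.069 − 1 = 6.838%.
The offshore deposit real return: 1.031/1.043 − 1 = -1.151%.
Difference: 6.838 − (-1.151) = 7.989 pp.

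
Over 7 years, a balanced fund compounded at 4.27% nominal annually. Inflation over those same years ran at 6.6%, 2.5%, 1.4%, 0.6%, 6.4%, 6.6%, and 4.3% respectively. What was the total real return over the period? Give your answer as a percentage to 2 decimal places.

1.63%

Cumulative inflation factor: 1.066 × 1.025 × 1.014 × 1.006 × 1.064 × 1.066 × 1.043 ≈ 1.31856.
Nominal growth factor: 1.34003. Real growth factor = 1.34003 / 1.31856 ≈ 1.01628.
Total real return ≈ 1.6285%.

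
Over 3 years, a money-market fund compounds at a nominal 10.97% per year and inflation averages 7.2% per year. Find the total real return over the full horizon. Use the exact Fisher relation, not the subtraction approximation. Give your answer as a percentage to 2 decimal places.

The annual real rate is (1+10.97%)/(1+7.2%) − 1 = 3.5168%.
Compounded over 3 years: (1 + 0.035168)^3 − 1 ≈ 0.10926.

10.93%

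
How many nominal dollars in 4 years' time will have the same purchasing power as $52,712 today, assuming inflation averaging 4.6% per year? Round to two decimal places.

$63,101.00

Cumulative price-level factor: (1+4.6%)^4 ≈ 1.1970898215.
The nominal amount required is $52,712 scaled up by that factor.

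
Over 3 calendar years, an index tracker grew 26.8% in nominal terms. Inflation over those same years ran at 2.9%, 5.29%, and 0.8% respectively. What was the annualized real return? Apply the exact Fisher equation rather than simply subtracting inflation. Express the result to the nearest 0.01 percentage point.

Cumulative inflation factor: 1.029 × 1.0529 × 1.008 ≈ 1.09210.
Nominal growth factor: 1.26800. Real growth factor = 1.26800 / 1.09210 ≈ 1.16106.
Annualized: 1.16106^(1/3) − 1 ≈ 0.05104.

5.10%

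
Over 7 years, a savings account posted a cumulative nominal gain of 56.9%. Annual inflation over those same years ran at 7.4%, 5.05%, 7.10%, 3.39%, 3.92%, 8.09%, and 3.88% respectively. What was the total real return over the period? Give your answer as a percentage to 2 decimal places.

Cumulative inflation factor: 1.074 × 1.0505 × 1.0710 × 1.0339 × 1.0392 × 1.0809 × 1.0388 ≈ 1.45776.
Nominal growth factor: 1.56900. Real growth factor = 1.56900 / 1.45776 ≈ 1.07631.
Total real return ≈ 7.6312%.

7.63%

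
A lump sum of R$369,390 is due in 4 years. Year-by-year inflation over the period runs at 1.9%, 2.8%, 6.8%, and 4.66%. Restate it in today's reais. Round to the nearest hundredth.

Price-level factor over 4 years: 1.019 × 1.028 × 1.068 × 1.0466 ≈ 1.1708985866.
Purchasing power today: R$369,390 divided by that factor.

R$315,475.66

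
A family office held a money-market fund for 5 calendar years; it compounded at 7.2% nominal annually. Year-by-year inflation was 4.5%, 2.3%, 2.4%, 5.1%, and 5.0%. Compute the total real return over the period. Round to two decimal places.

17.19%

Cumulative inflation factor: 1.045 × 1.023 × 1.024 × 1.051 × 1.050 ≈ 1.20805.
Nominal growth factor: 1.41571. Real growth factor = 1.41571 / 1.20805 ≈ 1.17190.
Total real return ≈ 17.1899%.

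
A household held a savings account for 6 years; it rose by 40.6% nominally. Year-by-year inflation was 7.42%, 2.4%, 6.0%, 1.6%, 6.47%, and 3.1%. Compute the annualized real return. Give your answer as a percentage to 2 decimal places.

Cumulative inflation factor: 1.0742 × 1.024 × 1.060 × 1.016 × 1.0647 × 1.031 ≈ 1.30038.
Nominal growth factor: 1.40600. Real growth factor = 1.40600 / 1.30038 ≈ 1.08122.
Annualized: 1.08122^(1/6) − 1 ≈ 0.01310.

1.31%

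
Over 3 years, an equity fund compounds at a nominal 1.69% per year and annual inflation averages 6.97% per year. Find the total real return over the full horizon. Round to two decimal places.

-14.09%

The annual real rate is (1+1.69%)/(1+6.97%) − 1 = -4.9360%.
Compounded over 3 years: (1 + -0.049360)^3 − 1 ≈ -0.14089.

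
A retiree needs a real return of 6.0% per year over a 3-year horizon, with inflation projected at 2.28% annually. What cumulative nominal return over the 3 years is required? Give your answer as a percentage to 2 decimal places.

Required annual nominal rate: (1+6.0%)(1+2.28%) − 1 = 8.4168%.
Cumulative over 3 years: (1 + 0.084168)^3 − 1 ≈ 0.27435.

27.44%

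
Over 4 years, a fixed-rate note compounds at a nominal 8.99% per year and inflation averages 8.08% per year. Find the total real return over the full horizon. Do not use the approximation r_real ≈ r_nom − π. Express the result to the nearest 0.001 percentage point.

The annual real rate is (1+8.99%)/(1+8.08%) − 1 = 0.8420%.
Compounded over 4 years: (1 + 0.008420)^4 − 1 ≈ 0.03411.

3.411%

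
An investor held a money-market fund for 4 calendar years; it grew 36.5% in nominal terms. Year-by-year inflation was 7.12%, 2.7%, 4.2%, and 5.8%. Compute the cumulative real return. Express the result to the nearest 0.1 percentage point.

12.5%

Cumulative inflation factor: 1.0712 × 1.027 × 1.042 × 1.058 ≈ 1.21281.
Nominal growth factor: 1.36500. Real growth factor = 1.36500 / 1.21281 ≈ 1.12548.
Total real return ≈ 12.5481%.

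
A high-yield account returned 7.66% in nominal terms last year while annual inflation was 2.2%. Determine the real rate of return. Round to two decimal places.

5.34%

Real return via the Fisher equation: (1 + 7.66%)/(1 + 2.2%) − 1 = 1.0766/1.022 − 1 ≈ 0.05342.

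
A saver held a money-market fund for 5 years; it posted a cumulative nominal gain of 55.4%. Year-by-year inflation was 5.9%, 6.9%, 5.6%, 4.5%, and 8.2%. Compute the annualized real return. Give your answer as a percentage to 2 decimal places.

2.83%

Cumulative inflation factor: 1.059 × 1.069 × 1.056 × 1.045 × 1.082 ≈ 1.35170.
Nominal growth factor: 1.55400. Real growth factor = 1.55400 / 1.35170 ≈ 1.14966.
Annualized: 1.14966^(1/5) − 1 ≈ 0.02829.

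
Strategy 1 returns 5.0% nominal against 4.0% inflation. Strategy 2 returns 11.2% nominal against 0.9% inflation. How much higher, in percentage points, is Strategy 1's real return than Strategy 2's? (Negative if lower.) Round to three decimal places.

-9.247

Strategy 1 real return: 1.050/1.040 − 1 = 0.9615%.
Strategy 2 real return: 1.112/1.009 − 1 = 10.2081%.
Difference: 0.9615 − 10.2081 = -9.2466 pp.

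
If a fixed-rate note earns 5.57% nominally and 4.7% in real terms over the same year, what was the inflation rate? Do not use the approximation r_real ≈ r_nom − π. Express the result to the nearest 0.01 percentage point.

From (1+r_nom) = (1+r_real)(1+π), we get 1+π = (1 + 5.57%)/(1 + 4.7%) = 1.0557/1.047 ≈ 1.00831.
So π ≈ 0.8309%.

0.83%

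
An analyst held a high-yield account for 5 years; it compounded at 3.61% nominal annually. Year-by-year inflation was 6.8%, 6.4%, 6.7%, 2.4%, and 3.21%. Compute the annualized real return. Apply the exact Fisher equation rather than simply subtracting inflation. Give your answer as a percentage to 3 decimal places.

Cumulative inflation factor: 1.068 × 1.064 × 1.067 × 1.024 × 1.0321 ≈ 1.28144.
Nominal growth factor: 1.19401. Real growth factor = 1.19401 / 1.28144 ≈ 0.93177.
Annualized: 0.93177^(1/5) − 1 ≈ -0.01403.

-1.403%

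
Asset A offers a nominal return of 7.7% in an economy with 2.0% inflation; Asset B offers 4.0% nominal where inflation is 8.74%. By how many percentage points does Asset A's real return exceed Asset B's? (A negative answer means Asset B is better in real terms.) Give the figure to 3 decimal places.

9.947

Asset A real return: 1.077/1.020 − 1 = 5.5882%.
Asset B real return: 1.040/1.0874 − 1 = -4.3590%.
Difference: 5.5882 − (-4.3590) = 9.9472 pp.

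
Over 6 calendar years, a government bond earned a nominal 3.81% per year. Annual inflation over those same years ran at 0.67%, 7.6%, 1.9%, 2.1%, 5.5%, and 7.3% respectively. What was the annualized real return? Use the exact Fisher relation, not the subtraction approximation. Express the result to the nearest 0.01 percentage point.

Cumulative inflation factor: 1.0067 × 1.076 × 1.019 × 1.021 × 1.055 × 1.073 ≈ 1.27575.
Nominal growth factor: 1.25151. Real growth factor = 1.25151 / 1.27575 ≈ 0.98100.
Annualized: 0.98100^(1/6) − 1 ≈ -0.00319.

-0.32%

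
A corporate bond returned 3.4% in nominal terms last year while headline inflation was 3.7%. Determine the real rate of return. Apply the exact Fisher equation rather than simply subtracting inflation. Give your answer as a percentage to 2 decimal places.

Real return via the Fisher equation: (1 + 3.4%)/(1 + 3.7%) − 1 = 1.034/1.037 − 1 ≈ -0.00289.

-0.29%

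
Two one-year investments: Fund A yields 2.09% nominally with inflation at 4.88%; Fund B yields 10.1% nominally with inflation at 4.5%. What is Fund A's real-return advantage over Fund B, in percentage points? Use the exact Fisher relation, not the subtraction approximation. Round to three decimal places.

Fund A real return: 1.0209/1.0488 − 1 = -2.6602%.
Fund B real return: 1.101/1.045 − 1 = 5.3589%.
Difference: -2.6602 − 5.3589 = -8.0191 pp.

-8.019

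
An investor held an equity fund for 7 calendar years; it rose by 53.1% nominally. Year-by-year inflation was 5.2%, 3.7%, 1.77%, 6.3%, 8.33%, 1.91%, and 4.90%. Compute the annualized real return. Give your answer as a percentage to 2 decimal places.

Cumulative inflation factor: 1.052 × 1.037 × 1.0177 × 1.063 × 1.0833 × 1.0191 × 1.0490 ≈ 1.36675.
Nominal growth factor: 1.53100. Real growth factor = 1.53100 / 1.36675 ≈ 1.12018.
Annualized: 1.12018^(1/7) − 1 ≈ 0.01634.

1.63%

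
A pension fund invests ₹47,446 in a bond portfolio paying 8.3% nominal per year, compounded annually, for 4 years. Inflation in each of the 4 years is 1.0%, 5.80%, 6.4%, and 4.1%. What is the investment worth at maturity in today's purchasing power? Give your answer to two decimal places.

Nominal value at maturity: ₹47,446 × (1 + 8.3%)^4 ≈ ₹65,269.97.
Price-level factor over 4 years: 1.010 × 1.0580 × 1.064 × 1.041 ≈ 1.1835848539.
Dividing the nominal maturity value by the price-level factor gives the value in today's money.

₹55,146.00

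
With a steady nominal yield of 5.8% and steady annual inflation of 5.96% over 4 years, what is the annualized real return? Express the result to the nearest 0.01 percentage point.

-0.15%

With constant rates the annual real return is the same each year: (1+5.8%)/(1+5.96%) − 1 = -0.00151.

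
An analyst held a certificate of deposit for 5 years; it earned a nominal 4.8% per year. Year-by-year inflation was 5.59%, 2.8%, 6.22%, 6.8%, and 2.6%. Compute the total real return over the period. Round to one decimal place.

0.1%

Cumulative inflation factor: 1.0559 × 1.028 × 1.0622 × 1.068 × 1.026 ≈ 1.26340.
Nominal growth factor: 1.26417. Real growth factor = 1.26417 / 1.26340 ≈ 1.00061.
Total real return ≈ 0.0612%.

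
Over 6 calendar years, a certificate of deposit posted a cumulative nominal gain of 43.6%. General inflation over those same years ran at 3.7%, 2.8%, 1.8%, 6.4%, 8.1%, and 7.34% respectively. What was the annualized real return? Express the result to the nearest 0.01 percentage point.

1.16%

Cumulative inflation factor: 1.037 × 1.028 × 1.018 × 1.064 × 1.081 × 1.0734 ≈ 1.33983.
Nominal growth factor: 1.43600. Real growth factor = 1.43600 / 1.33983 ≈ 1.07178.
Annualized: 1.07178^(1/6) − 1 ≈ 0.01162.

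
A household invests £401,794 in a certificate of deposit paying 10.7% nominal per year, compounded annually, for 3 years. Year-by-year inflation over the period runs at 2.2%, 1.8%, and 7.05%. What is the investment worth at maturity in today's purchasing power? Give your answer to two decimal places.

£489,396.62

Nominal value at maturity: £401,794 × (1 + 10.7%)^3 ≈ £545,062.51.
Price-level factor over 3 years: 1.022 × 1.018 × 1.0705 = 1.113743918.
The maturity value deflated by that factor is the answer in today's purchasing power.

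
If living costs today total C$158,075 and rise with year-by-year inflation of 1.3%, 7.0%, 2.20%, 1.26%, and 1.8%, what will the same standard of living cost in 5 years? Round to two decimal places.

Cumulative price-level factor: 1.013 × 1.070 × 1.0220 × 1.0126 × 1.018 ≈ 1.1419045933.
Multiplying C$158,075 by the price-level factor gives the future nominal sum.

C$180,506.57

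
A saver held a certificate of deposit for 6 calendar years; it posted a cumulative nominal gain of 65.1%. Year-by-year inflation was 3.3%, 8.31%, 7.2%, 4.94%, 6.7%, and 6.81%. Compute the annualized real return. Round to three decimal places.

Cumulative inflation factor: 1.033 × 1.0831 × 1.072 × 1.0494 × 1.067 × 1.0681 ≈ 1.43444.
Nominal growth factor: 1.65100. Real growth factor = 1.65100 / 1.43444 ≈ 1.15098.
Annualized: 1.15098^(1/6) − 1 ≈ 0.02371.

2.371%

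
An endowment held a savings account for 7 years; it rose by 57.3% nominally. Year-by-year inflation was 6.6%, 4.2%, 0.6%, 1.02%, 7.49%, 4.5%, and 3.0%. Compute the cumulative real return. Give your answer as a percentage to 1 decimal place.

Cumulative inflation factor: 1.066 × 1.042 × 1.006 × 1.0102 × 1.0749 × 1.045 × 1.030 ≈ 1.30603.
Nominal growth factor: 1.57300. Real growth factor = 1.57300 / 1.30603 ≈ 1.20442.
Total real return ≈ 20.4417%.

20.4%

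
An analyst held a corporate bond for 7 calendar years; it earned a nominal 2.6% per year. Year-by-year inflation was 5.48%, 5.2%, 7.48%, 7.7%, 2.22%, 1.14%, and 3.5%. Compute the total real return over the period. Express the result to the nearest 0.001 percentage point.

Cumulative inflation factor: 1.0548 × 1.052 × 1.0748 × 1.077 × 1.0222 × 1.0114 × 1.035 ≈ 1.37445.
Nominal growth factor: 1.19683. Real growth factor = 1.19683 / 1.37445 ≈ 0.87077.
Total real return ≈ -12.9231%.

-12.923%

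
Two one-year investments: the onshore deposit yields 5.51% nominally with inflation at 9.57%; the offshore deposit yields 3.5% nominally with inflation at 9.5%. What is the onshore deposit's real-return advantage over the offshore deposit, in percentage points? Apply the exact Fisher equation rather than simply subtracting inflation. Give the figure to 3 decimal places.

The onshore deposit real return: 1.0551/1.0957 − 1 = -3.7054%.
The offshore deposit real return: 1.035/1.095 − 1 = -5.4795%.
Difference: -3.7054 − (-5.4795) = 1.7741 pp.

1.774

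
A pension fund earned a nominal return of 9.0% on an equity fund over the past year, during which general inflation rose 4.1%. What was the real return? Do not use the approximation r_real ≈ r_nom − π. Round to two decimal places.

4.71%

Real return via the Fisher equation: (1 + 9.0%)/(1 + 4.1%) − 1 = 1.090/1.041 − 1 ≈ 0.04707.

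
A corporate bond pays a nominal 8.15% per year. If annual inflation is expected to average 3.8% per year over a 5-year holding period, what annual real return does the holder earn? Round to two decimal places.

With constant rates the annual real return is the same each year: (1+8.15%)/(1+3.8%) − 1 = 0.04191.

4.19%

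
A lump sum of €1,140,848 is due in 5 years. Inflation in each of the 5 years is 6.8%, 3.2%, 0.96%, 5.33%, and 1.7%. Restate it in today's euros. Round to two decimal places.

Price-level factor over 5 years: 1.068 × 1.032 × 1.0096 × 1.0533 × 1.017 ≈ 1.1919919680.
Purchasing power today: €1,140,848 divided by that factor.

€957,093.70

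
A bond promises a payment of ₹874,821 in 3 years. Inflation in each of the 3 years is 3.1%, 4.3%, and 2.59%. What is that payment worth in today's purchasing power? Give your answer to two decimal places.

Price-level factor over 3 years: 1.031 × 1.043 × 1.0259 = 1.1031841247.
Purchasing power today: ₹874,821 divided by that factor.

₹792,996.36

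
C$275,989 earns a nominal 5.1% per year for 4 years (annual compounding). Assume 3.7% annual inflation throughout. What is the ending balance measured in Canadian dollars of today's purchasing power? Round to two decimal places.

C$291,197.48

Nominal value at maturity: C$275,989 × (1 + 5.1%)^4 ≈ C$336,746.15.
Price-level factor over 4 years: (1 + 3.7%)^4 ≈ 1.1564184862.
Dividing the nominal maturity value by the price-level factor gives the value in today's money.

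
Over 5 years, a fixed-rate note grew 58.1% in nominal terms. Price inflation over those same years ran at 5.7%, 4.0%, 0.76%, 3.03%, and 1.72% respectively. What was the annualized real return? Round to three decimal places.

6.373%

Cumulative inflation factor: 1.057 × 1.040 × 1.0076 × 1.0303 × 1.0172 ≈ 1.16082.
Nominal growth factor: 1.58100. Real growth factor = 1.58100 / 1.16082 ≈ 1.36196.
Annualized: 1.36196^(1/5) − 1 ≈ 0.06373.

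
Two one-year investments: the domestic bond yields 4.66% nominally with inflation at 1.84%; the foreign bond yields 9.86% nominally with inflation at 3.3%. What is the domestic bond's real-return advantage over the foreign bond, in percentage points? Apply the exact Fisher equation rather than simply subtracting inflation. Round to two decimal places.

The domestic bond real return: 1.0466/1.0184 − 1 = 2.769%.
The foreign bond real return: 1.0986/1.033 − 1 = 6.350%.
Difference: 2.769 − 6.350 = -3.581 pp.

-3.58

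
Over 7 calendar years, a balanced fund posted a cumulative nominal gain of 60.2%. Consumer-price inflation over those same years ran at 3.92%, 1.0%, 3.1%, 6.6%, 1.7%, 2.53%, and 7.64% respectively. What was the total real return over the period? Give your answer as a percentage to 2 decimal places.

Cumulative inflation factor: 1.0392 × 1.010 × 1.031 × 1.066 × 1.017 × 1.0253 × 1.0764 ≈ 1.29474.
Nominal growth factor: 1.60200. Real growth factor = 1.60200 / 1.29474 ≈ 1.23732.
Total real return ≈ 23.7316%.

23.73%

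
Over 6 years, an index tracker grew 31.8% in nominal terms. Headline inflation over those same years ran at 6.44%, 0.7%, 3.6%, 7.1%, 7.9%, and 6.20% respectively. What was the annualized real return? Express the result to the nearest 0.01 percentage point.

-0.56%

Cumulative inflation factor: 1.0644 × 1.007 × 1.036 × 1.071 × 1.079 × 1.0620 ≈ 1.36279.
Nominal growth factor: 1.31800. Real growth factor = 1.31800 / 1.36279 ≈ 0.96713.
Annualized: 0.96713^(1/6) − 1 ≈ -0.00555.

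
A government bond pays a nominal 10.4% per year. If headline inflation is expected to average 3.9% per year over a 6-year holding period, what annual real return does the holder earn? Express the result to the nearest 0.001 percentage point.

6.256%

With constant rates the annual real return is the same each year: (1+10.4%)/(1+3.9%) − 1 = 0.06256.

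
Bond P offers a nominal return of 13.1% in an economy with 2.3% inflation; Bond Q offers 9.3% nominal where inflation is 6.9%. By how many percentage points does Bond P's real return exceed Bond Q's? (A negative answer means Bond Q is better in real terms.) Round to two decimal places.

Bond P real return: 1.131/1.023 − 1 = 10.557%.
Bond Q real return: 1.093/1.069 − 1 = 2.245%.
Difference: 10.557 − 2.245 = 8.312 pp.

8.31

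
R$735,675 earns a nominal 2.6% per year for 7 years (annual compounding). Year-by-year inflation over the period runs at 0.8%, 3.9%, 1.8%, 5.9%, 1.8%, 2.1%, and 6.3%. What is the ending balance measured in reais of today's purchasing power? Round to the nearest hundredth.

R$705,815.06

Nominal value at maturity: R$735,675 × (1 + 2.6%)^7 ≈ R$880,476.00.
Price-level factor over 7 years: 1.008 × 1.039 × 1.018 × 1.059 × 1.018 × 1.021 × 1.063 ≈ 1.2474599241.
Dividing the nominal maturity value by the price-level factor gives the value in today's money.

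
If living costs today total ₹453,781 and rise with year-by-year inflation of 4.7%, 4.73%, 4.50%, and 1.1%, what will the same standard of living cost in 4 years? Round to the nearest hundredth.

Cumulative price-level factor: 1.047 × 1.0473 × 1.0450 × 1.011 ≈ 1.1584711725.
Multiplying ₹453,781 by the price-level factor gives the future nominal sum.

₹525,692.21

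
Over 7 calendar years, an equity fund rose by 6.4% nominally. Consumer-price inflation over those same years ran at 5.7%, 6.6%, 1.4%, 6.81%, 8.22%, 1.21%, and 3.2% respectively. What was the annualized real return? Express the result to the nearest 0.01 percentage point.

Cumulative inflation factor: 1.057 × 1.066 × 1.014 × 1.0681 × 1.0822 × 1.0121 × 1.032 ≈ 1.37941.
Nominal growth factor: 1.06400. Real growth factor = 1.06400 / 1.37941 ≈ 0.77135.
Annualized: 0.77135^(1/7) − 1 ≈ -0.03641.

-3.64%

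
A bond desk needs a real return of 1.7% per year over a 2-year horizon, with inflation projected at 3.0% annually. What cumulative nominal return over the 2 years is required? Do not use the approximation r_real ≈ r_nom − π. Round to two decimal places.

Required annual nominal rate: (1+1.7%)(1+3.0%) − 1 = 4.751%.
Cumulative over 2 years: (1 + 0.04751)^2 − 1 ≈ 0.09728.

9.73%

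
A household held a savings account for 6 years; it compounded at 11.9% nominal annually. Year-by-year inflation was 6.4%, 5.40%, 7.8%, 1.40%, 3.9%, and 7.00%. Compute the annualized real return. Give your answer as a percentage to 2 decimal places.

Cumulative inflation factor: 1.064 × 1.0540 × 1.078 × 1.0140 × 1.039 × 1.0700 ≈ 1.36282.
Nominal growth factor: 1.96327. Real growth factor = 1.96327 / 1.36282 ≈ 1.44060.
Annualized: 1.44060^(1/6) − 1 ≈ 0.06273.

6.27%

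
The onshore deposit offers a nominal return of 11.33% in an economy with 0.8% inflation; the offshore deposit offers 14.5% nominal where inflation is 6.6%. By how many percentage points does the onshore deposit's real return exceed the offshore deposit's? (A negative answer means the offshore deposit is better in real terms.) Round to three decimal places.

The onshore deposit real return: 1.1133/1.008 − 1 = 10.4464%.
The offshore deposit real return: 1.145/1.066 − 1 = 7.4109%.
Difference: 10.4464 − 7.4109 = 3.0355 pp.

3.036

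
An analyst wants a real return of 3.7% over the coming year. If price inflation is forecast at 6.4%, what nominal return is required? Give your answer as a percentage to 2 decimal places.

10.34%

By the Fisher equation, 1 + r_nom = (1 + 3.7%)(1 + 6.4%) = 1.037 × 1.064 = 1.103368.
So r_nom = 10.3368%.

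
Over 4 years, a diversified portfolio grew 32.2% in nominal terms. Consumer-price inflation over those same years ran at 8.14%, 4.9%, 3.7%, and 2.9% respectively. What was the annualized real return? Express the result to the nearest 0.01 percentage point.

2.23%

Cumulative inflation factor: 1.0814 × 1.049 × 1.037 × 1.029 ≈ 1.21048.
Nominal growth factor: 1.32200. Real growth factor = 1.32200 / 1.21048 ≈ 1.09213.
Annualized: 1.09213^(1/4) − 1 ≈ 0.02228.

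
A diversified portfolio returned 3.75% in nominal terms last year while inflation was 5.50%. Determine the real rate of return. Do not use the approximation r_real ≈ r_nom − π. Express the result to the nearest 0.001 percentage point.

-1.659%

Real return via the Fisher equation: (1 + 3.75%)/(1 + 5.50%) − 1 = 1.0375/1.0550 − 1 ≈ -0.01659.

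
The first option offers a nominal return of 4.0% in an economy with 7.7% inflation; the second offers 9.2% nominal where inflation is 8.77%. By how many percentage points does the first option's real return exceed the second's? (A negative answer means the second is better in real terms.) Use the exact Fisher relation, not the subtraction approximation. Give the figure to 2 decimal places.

-3.83

The first option real return: 1.040/1.077 − 1 = -3.435%.
The second real return: 1.092/1.0877 − 1 = 0.395%.
Difference: -3.435 − 0.395 = -3.830 pp.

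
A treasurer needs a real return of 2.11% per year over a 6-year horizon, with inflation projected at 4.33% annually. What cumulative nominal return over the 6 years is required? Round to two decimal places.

Required annual nominal rate: (1+2.11%)(1+4.33%) − 1 = 6.531363%.
Cumulative over 6 years: (1 + 0.06531363)^6 − 1 ≈ 0.46172.

46.17%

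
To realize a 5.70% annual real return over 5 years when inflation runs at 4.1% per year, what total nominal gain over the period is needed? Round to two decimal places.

Required annual nominal rate: (1+5.70%)(1+4.1%) − 1 = 10.0337%.
Cumulative over 5 years: (1 + 0.100337)^5 − 1 ≈ 0.61298.

61.30%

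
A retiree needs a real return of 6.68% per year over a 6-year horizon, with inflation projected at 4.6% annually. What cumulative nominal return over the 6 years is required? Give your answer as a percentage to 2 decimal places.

93.06%

Required annual nominal rate: (1+6.68%)(1+4.6%) − 1 = 11.58728%.
Cumulative over 6 years: (1 + 0.1158728)^6 − 1 ≈ 0.93058.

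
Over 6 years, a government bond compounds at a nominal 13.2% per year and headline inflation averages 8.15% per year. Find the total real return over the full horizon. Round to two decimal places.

The annual real rate is (1+13.2%)/(1+8.15%) − 1 = 4.6694%.
Compounded over 6 years: (1 + 0.046694)^6 − 1 ≈ 0.31498.

31.50%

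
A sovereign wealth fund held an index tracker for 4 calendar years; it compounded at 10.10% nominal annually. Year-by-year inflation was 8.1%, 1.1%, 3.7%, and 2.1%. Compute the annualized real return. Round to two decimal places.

Cumulative inflation factor: 1.081 × 1.011 × 1.037 × 1.021 ≈ 1.15713.
Nominal growth factor: 1.46943. Real growth factor = 1.46943 / 1.15713 ≈ 1.26990.
Annualized: 1.26990^(1/4) − 1 ≈ 0.06155.

6.16%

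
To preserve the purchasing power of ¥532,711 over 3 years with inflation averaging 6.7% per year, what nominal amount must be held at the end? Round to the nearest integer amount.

Cumulative price-level factor: (1+6.7%)^3 = 1.214767763.
Multiplying ¥532,711 by the price-level factor gives the future nominal sum.

¥647,120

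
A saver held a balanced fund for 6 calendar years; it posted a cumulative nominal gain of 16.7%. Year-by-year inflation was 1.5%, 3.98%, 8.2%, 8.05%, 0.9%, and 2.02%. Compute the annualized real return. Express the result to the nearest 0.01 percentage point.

Cumulative inflation factor: 1.015 × 1.0398 × 1.082 × 1.0805 × 1.009 × 1.0202 ≈ 1.27012.
Nominal growth factor: 1.16700. Real growth factor = 1.16700 / 1.27012 ≈ 0.91881.
Annualized: 0.91881^(1/6) − 1 ≈ -0.01401.

-1.40%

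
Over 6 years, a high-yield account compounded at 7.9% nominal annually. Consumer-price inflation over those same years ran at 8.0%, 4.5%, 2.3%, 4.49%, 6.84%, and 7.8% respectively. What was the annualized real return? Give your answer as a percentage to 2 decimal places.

2.14%

Cumulative inflation factor: 1.080 × 1.045 × 1.023 × 1.0449 × 1.0684 × 1.078 ≈ 1.38945.
Nominal growth factor: 1.57808. Real growth factor = 1.57808 / 1.38945 ≈ 1.13576.
Annualized: 1.13576^(1/6) − 1 ≈ 0.02144.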